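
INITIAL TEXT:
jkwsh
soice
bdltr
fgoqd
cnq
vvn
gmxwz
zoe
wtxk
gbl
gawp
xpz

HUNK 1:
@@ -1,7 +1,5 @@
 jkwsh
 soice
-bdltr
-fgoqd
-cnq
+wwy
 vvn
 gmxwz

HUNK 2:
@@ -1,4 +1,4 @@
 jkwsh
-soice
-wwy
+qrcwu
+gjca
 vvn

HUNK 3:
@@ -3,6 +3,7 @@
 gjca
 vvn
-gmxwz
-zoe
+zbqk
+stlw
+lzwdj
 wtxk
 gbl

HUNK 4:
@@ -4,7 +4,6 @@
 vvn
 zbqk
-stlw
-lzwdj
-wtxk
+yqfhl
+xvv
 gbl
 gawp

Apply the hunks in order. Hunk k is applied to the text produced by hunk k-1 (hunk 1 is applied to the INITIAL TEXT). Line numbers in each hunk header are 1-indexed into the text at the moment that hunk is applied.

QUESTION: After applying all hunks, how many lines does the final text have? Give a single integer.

Answer: 10

Derivation:
Hunk 1: at line 1 remove [bdltr,fgoqd,cnq] add [wwy] -> 10 lines: jkwsh soice wwy vvn gmxwz zoe wtxk gbl gawp xpz
Hunk 2: at line 1 remove [soice,wwy] add [qrcwu,gjca] -> 10 lines: jkwsh qrcwu gjca vvn gmxwz zoe wtxk gbl gawp xpz
Hunk 3: at line 3 remove [gmxwz,zoe] add [zbqk,stlw,lzwdj] -> 11 lines: jkwsh qrcwu gjca vvn zbqk stlw lzwdj wtxk gbl gawp xpz
Hunk 4: at line 4 remove [stlw,lzwdj,wtxk] add [yqfhl,xvv] -> 10 lines: jkwsh qrcwu gjca vvn zbqk yqfhl xvv gbl gawp xpz
Final line count: 10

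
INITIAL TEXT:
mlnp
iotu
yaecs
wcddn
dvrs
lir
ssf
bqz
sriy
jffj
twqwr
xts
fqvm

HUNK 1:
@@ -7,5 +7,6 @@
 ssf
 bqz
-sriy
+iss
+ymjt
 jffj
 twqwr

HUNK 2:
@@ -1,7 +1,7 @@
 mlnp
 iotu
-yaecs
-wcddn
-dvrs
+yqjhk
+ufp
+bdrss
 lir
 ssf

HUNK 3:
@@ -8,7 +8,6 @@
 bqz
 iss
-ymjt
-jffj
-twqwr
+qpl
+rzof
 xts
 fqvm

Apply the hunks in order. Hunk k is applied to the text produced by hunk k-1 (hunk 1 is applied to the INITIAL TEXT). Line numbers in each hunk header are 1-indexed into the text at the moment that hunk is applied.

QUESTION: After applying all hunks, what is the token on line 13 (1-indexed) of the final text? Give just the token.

Answer: fqvm

Derivation:
Hunk 1: at line 7 remove [sriy] add [iss,ymjt] -> 14 lines: mlnp iotu yaecs wcddn dvrs lir ssf bqz iss ymjt jffj twqwr xts fqvm
Hunk 2: at line 1 remove [yaecs,wcddn,dvrs] add [yqjhk,ufp,bdrss] -> 14 lines: mlnp iotu yqjhk ufp bdrss lir ssf bqz iss ymjt jffj twqwr xts fqvm
Hunk 3: at line 8 remove [ymjt,jffj,twqwr] add [qpl,rzof] -> 13 lines: mlnp iotu yqjhk ufp bdrss lir ssf bqz iss qpl rzof xts fqvm
Final line 13: fqvm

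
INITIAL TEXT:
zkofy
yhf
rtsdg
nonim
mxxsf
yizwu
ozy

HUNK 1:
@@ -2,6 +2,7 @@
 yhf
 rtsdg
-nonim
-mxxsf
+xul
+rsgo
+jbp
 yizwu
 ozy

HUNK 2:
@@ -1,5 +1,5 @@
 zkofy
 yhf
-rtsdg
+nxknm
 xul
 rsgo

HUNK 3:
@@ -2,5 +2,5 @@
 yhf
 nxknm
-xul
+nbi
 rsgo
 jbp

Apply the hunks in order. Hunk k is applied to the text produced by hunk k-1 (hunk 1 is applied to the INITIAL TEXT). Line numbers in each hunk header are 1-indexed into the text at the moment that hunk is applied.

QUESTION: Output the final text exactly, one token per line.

Answer: zkofy
yhf
nxknm
nbi
rsgo
jbp
yizwu
ozy

Derivation:
Hunk 1: at line 2 remove [nonim,mxxsf] add [xul,rsgo,jbp] -> 8 lines: zkofy yhf rtsdg xul rsgo jbp yizwu ozy
Hunk 2: at line 1 remove [rtsdg] add [nxknm] -> 8 lines: zkofy yhf nxknm xul rsgo jbp yizwu ozy
Hunk 3: at line 2 remove [xul] add [nbi] -> 8 lines: zkofy yhf nxknm nbi rsgo jbp yizwu ozy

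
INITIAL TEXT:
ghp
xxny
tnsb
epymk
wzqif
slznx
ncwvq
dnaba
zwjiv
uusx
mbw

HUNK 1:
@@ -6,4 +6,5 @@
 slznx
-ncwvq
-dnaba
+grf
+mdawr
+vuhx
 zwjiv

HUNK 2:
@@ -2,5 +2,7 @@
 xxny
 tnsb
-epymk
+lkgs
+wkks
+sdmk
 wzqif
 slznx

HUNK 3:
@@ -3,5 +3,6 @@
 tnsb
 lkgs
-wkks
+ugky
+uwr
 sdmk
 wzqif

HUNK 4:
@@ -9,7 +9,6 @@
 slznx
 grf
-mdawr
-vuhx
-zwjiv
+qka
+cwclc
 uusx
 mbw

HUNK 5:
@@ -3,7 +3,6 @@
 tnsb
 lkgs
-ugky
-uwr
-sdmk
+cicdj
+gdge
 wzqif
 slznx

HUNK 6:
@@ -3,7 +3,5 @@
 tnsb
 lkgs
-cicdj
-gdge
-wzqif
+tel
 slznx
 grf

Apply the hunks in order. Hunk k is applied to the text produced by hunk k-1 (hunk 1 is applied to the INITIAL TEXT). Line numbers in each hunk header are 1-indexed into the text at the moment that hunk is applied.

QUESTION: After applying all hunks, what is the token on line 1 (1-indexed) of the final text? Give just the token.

Hunk 1: at line 6 remove [ncwvq,dnaba] add [grf,mdawr,vuhx] -> 12 lines: ghp xxny tnsb epymk wzqif slznx grf mdawr vuhx zwjiv uusx mbw
Hunk 2: at line 2 remove [epymk] add [lkgs,wkks,sdmk] -> 14 lines: ghp xxny tnsb lkgs wkks sdmk wzqif slznx grf mdawr vuhx zwjiv uusx mbw
Hunk 3: at line 3 remove [wkks] add [ugky,uwr] -> 15 lines: ghp xxny tnsb lkgs ugky uwr sdmk wzqif slznx grf mdawr vuhx zwjiv uusx mbw
Hunk 4: at line 9 remove [mdawr,vuhx,zwjiv] add [qka,cwclc] -> 14 lines: ghp xxny tnsb lkgs ugky uwr sdmk wzqif slznx grf qka cwclc uusx mbw
Hunk 5: at line 3 remove [ugky,uwr,sdmk] add [cicdj,gdge] -> 13 lines: ghp xxny tnsb lkgs cicdj gdge wzqif slznx grf qka cwclc uusx mbw
Hunk 6: at line 3 remove [cicdj,gdge,wzqif] add [tel] -> 11 lines: ghp xxny tnsb lkgs tel slznx grf qka cwclc uusx mbw
Final line 1: ghp

Answer: ghp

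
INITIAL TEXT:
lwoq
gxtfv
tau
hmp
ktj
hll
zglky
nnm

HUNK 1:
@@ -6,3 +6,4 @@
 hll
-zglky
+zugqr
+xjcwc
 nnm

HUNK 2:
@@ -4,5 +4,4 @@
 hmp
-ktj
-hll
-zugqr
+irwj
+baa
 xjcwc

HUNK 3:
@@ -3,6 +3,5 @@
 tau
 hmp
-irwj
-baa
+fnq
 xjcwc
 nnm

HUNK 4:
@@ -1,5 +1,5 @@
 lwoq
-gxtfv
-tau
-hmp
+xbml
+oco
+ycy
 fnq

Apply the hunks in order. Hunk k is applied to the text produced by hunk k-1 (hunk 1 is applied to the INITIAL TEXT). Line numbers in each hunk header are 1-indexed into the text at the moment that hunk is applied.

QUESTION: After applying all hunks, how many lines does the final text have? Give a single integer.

Answer: 7

Derivation:
Hunk 1: at line 6 remove [zglky] add [zugqr,xjcwc] -> 9 lines: lwoq gxtfv tau hmp ktj hll zugqr xjcwc nnm
Hunk 2: at line 4 remove [ktj,hll,zugqr] add [irwj,baa] -> 8 lines: lwoq gxtfv tau hmp irwj baa xjcwc nnm
Hunk 3: at line 3 remove [irwj,baa] add [fnq] -> 7 lines: lwoq gxtfv tau hmp fnq xjcwc nnm
Hunk 4: at line 1 remove [gxtfv,tau,hmp] add [xbml,oco,ycy] -> 7 lines: lwoq xbml oco ycy fnq xjcwc nnm
Final line count: 7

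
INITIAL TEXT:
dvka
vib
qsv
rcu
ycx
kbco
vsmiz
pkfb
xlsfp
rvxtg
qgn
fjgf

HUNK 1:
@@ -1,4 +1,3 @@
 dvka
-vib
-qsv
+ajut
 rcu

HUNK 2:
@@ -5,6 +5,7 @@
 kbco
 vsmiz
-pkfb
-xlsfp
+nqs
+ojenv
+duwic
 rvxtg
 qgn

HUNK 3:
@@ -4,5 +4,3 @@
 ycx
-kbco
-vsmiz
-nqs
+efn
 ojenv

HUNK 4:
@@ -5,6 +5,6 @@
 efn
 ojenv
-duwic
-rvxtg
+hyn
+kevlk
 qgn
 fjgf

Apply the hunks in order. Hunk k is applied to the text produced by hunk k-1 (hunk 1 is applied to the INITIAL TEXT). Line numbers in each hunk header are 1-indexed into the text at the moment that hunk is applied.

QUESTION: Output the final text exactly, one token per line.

Hunk 1: at line 1 remove [vib,qsv] add [ajut] -> 11 lines: dvka ajut rcu ycx kbco vsmiz pkfb xlsfp rvxtg qgn fjgf
Hunk 2: at line 5 remove [pkfb,xlsfp] add [nqs,ojenv,duwic] -> 12 lines: dvka ajut rcu ycx kbco vsmiz nqs ojenv duwic rvxtg qgn fjgf
Hunk 3: at line 4 remove [kbco,vsmiz,nqs] add [efn] -> 10 lines: dvka ajut rcu ycx efn ojenv duwic rvxtg qgn fjgf
Hunk 4: at line 5 remove [duwic,rvxtg] add [hyn,kevlk] -> 10 lines: dvka ajut rcu ycx efn ojenv hyn kevlk qgn fjgf

Answer: dvka
ajut
rcu
ycx
efn
ojenv
hyn
kevlk
qgn
fjgf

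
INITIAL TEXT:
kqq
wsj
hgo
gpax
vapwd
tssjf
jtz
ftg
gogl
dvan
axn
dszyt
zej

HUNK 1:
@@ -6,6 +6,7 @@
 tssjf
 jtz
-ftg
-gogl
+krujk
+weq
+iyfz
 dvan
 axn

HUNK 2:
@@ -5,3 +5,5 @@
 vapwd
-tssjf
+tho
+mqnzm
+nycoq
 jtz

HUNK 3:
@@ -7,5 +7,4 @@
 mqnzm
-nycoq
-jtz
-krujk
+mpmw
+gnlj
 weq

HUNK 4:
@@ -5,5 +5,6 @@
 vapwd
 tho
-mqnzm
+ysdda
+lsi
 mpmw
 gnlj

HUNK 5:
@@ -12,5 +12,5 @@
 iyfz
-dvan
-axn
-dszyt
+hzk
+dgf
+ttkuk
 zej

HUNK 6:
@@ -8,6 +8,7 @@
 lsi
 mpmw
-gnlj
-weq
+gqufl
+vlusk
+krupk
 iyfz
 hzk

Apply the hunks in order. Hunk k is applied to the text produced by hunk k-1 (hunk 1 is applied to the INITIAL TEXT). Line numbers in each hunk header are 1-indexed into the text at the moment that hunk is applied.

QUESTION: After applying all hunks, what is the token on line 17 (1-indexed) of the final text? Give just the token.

Answer: zej

Derivation:
Hunk 1: at line 6 remove [ftg,gogl] add [krujk,weq,iyfz] -> 14 lines: kqq wsj hgo gpax vapwd tssjf jtz krujk weq iyfz dvan axn dszyt zej
Hunk 2: at line 5 remove [tssjf] add [tho,mqnzm,nycoq] -> 16 lines: kqq wsj hgo gpax vapwd tho mqnzm nycoq jtz krujk weq iyfz dvan axn dszyt zej
Hunk 3: at line 7 remove [nycoq,jtz,krujk] add [mpmw,gnlj] -> 15 lines: kqq wsj hgo gpax vapwd tho mqnzm mpmw gnlj weq iyfz dvan axn dszyt zej
Hunk 4: at line 5 remove [mqnzm] add [ysdda,lsi] -> 16 lines: kqq wsj hgo gpax vapwd tho ysdda lsi mpmw gnlj weq iyfz dvan axn dszyt zej
Hunk 5: at line 12 remove [dvan,axn,dszyt] add [hzk,dgf,ttkuk] -> 16 lines: kqq wsj hgo gpax vapwd tho ysdda lsi mpmw gnlj weq iyfz hzk dgf ttkuk zej
Hunk 6: at line 8 remove [gnlj,weq] add [gqufl,vlusk,krupk] -> 17 lines: kqq wsj hgo gpax vapwd tho ysdda lsi mpmw gqufl vlusk krupk iyfz hzk dgf ttkuk zej
Final line 17: zej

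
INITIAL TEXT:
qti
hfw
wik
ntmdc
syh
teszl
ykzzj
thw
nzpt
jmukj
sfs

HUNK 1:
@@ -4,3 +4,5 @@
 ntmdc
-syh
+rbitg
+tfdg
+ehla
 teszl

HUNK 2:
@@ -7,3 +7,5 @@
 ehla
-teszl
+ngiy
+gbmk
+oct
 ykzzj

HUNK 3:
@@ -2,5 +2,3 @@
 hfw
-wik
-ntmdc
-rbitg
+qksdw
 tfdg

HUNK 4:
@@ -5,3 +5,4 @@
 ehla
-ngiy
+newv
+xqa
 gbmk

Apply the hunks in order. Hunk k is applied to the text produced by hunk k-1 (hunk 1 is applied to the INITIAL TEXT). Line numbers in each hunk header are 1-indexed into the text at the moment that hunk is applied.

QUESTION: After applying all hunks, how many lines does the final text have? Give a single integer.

Answer: 14

Derivation:
Hunk 1: at line 4 remove [syh] add [rbitg,tfdg,ehla] -> 13 lines: qti hfw wik ntmdc rbitg tfdg ehla teszl ykzzj thw nzpt jmukj sfs
Hunk 2: at line 7 remove [teszl] add [ngiy,gbmk,oct] -> 15 lines: qti hfw wik ntmdc rbitg tfdg ehla ngiy gbmk oct ykzzj thw nzpt jmukj sfs
Hunk 3: at line 2 remove [wik,ntmdc,rbitg] add [qksdw] -> 13 lines: qti hfw qksdw tfdg ehla ngiy gbmk oct ykzzj thw nzpt jmukj sfs
Hunk 4: at line 5 remove [ngiy] add [newv,xqa] -> 14 lines: qti hfw qksdw tfdg ehla newv xqa gbmk oct ykzzj thw nzpt jmukj sfs
Final line count: 14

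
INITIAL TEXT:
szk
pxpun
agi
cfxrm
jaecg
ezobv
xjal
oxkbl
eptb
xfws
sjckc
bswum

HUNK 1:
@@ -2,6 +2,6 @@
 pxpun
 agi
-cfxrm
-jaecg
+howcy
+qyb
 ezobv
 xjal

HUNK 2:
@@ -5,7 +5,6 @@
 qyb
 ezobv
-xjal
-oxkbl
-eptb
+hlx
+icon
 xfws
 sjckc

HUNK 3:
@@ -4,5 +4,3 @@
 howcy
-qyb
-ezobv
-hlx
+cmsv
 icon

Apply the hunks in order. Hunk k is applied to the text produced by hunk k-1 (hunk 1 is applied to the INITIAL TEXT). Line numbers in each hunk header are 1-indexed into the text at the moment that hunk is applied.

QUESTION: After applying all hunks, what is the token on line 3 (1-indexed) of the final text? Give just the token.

Hunk 1: at line 2 remove [cfxrm,jaecg] add [howcy,qyb] -> 12 lines: szk pxpun agi howcy qyb ezobv xjal oxkbl eptb xfws sjckc bswum
Hunk 2: at line 5 remove [xjal,oxkbl,eptb] add [hlx,icon] -> 11 lines: szk pxpun agi howcy qyb ezobv hlx icon xfws sjckc bswum
Hunk 3: at line 4 remove [qyb,ezobv,hlx] add [cmsv] -> 9 lines: szk pxpun agi howcy cmsv icon xfws sjckc bswum
Final line 3: agi

Answer: agi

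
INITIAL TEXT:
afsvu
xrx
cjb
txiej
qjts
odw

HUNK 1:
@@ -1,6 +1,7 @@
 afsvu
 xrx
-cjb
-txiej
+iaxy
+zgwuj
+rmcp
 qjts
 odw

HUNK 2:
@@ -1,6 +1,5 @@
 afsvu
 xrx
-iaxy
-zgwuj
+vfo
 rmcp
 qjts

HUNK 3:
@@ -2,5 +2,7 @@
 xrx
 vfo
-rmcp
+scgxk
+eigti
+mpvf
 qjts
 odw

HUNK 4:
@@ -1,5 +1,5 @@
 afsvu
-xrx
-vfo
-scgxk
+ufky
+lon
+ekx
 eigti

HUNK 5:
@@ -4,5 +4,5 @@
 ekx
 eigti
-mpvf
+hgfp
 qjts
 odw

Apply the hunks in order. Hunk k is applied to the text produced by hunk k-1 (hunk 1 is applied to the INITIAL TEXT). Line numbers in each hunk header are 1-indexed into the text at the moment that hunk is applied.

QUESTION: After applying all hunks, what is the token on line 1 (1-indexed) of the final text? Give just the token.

Answer: afsvu

Derivation:
Hunk 1: at line 1 remove [cjb,txiej] add [iaxy,zgwuj,rmcp] -> 7 lines: afsvu xrx iaxy zgwuj rmcp qjts odw
Hunk 2: at line 1 remove [iaxy,zgwuj] add [vfo] -> 6 lines: afsvu xrx vfo rmcp qjts odw
Hunk 3: at line 2 remove [rmcp] add [scgxk,eigti,mpvf] -> 8 lines: afsvu xrx vfo scgxk eigti mpvf qjts odw
Hunk 4: at line 1 remove [xrx,vfo,scgxk] add [ufky,lon,ekx] -> 8 lines: afsvu ufky lon ekx eigti mpvf qjts odw
Hunk 5: at line 4 remove [mpvf] add [hgfp] -> 8 lines: afsvu ufky lon ekx eigti hgfp qjts odw
Final line 1: afsvu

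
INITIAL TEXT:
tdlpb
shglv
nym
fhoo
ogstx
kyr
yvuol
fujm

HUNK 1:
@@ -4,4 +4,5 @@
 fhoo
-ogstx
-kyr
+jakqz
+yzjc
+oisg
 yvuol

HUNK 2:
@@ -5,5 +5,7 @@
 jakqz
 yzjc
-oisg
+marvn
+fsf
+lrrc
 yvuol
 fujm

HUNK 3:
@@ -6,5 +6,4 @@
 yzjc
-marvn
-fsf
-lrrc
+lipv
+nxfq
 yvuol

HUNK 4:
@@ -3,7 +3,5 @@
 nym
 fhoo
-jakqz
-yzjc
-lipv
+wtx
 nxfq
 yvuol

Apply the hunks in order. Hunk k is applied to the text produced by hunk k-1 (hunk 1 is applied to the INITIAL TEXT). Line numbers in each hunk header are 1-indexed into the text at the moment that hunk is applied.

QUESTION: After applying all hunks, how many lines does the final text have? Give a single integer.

Answer: 8

Derivation:
Hunk 1: at line 4 remove [ogstx,kyr] add [jakqz,yzjc,oisg] -> 9 lines: tdlpb shglv nym fhoo jakqz yzjc oisg yvuol fujm
Hunk 2: at line 5 remove [oisg] add [marvn,fsf,lrrc] -> 11 lines: tdlpb shglv nym fhoo jakqz yzjc marvn fsf lrrc yvuol fujm
Hunk 3: at line 6 remove [marvn,fsf,lrrc] add [lipv,nxfq] -> 10 lines: tdlpb shglv nym fhoo jakqz yzjc lipv nxfq yvuol fujm
Hunk 4: at line 3 remove [jakqz,yzjc,lipv] add [wtx] -> 8 lines: tdlpb shglv nym fhoo wtx nxfq yvuol fujm
Final line count: 8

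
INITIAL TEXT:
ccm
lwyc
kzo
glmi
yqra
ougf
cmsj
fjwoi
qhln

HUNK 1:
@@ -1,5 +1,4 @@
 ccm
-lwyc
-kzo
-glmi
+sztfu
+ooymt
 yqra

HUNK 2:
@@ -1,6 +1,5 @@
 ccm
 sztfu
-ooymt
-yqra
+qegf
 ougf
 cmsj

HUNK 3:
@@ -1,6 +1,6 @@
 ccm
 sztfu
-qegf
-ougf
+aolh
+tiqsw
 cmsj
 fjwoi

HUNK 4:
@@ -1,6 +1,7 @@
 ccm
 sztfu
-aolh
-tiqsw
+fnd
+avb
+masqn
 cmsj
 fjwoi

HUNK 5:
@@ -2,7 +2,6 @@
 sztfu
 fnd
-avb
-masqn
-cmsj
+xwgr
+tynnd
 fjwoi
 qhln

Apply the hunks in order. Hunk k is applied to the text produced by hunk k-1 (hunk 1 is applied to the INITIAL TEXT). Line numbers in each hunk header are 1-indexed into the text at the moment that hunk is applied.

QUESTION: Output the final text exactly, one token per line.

Hunk 1: at line 1 remove [lwyc,kzo,glmi] add [sztfu,ooymt] -> 8 lines: ccm sztfu ooymt yqra ougf cmsj fjwoi qhln
Hunk 2: at line 1 remove [ooymt,yqra] add [qegf] -> 7 lines: ccm sztfu qegf ougf cmsj fjwoi qhln
Hunk 3: at line 1 remove [qegf,ougf] add [aolh,tiqsw] -> 7 lines: ccm sztfu aolh tiqsw cmsj fjwoi qhln
Hunk 4: at line 1 remove [aolh,tiqsw] add [fnd,avb,masqn] -> 8 lines: ccm sztfu fnd avb masqn cmsj fjwoi qhln
Hunk 5: at line 2 remove [avb,masqn,cmsj] add [xwgr,tynnd] -> 7 lines: ccm sztfu fnd xwgr tynnd fjwoi qhln

Answer: ccm
sztfu
fnd
xwgr
tynnd
fjwoi
qhln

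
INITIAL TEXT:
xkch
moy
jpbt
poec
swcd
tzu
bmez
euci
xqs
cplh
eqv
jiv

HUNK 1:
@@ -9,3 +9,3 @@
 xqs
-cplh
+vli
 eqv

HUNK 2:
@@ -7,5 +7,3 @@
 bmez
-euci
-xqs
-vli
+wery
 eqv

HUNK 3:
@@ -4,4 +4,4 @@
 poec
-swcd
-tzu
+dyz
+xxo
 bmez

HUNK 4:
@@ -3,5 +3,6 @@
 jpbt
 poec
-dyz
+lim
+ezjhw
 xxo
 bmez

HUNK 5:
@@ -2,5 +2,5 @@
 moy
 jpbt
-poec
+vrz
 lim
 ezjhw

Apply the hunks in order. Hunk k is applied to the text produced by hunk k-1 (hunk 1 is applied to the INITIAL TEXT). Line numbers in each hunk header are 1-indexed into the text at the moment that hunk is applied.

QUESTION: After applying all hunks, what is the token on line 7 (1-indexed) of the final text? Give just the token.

Hunk 1: at line 9 remove [cplh] add [vli] -> 12 lines: xkch moy jpbt poec swcd tzu bmez euci xqs vli eqv jiv
Hunk 2: at line 7 remove [euci,xqs,vli] add [wery] -> 10 lines: xkch moy jpbt poec swcd tzu bmez wery eqv jiv
Hunk 3: at line 4 remove [swcd,tzu] add [dyz,xxo] -> 10 lines: xkch moy jpbt poec dyz xxo bmez wery eqv jiv
Hunk 4: at line 3 remove [dyz] add [lim,ezjhw] -> 11 lines: xkch moy jpbt poec lim ezjhw xxo bmez wery eqv jiv
Hunk 5: at line 2 remove [poec] add [vrz] -> 11 lines: xkch moy jpbt vrz lim ezjhw xxo bmez wery eqv jiv
Final line 7: xxo

Answer: xxo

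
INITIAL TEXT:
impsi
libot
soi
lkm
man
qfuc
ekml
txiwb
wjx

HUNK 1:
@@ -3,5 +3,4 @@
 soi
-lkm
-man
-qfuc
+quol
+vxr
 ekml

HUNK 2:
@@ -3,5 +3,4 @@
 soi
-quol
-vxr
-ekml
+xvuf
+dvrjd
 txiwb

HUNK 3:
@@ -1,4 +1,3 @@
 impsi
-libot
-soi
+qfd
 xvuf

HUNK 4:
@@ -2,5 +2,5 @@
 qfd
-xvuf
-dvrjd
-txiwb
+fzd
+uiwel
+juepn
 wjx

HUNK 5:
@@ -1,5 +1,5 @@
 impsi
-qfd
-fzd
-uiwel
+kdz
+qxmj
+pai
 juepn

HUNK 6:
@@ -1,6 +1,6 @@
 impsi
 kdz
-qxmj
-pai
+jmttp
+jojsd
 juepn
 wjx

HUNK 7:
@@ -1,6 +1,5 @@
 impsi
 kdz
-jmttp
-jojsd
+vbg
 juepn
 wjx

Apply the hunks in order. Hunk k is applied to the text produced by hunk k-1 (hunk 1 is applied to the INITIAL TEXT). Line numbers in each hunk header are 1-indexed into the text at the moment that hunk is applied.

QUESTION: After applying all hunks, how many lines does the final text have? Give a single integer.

Hunk 1: at line 3 remove [lkm,man,qfuc] add [quol,vxr] -> 8 lines: impsi libot soi quol vxr ekml txiwb wjx
Hunk 2: at line 3 remove [quol,vxr,ekml] add [xvuf,dvrjd] -> 7 lines: impsi libot soi xvuf dvrjd txiwb wjx
Hunk 3: at line 1 remove [libot,soi] add [qfd] -> 6 lines: impsi qfd xvuf dvrjd txiwb wjx
Hunk 4: at line 2 remove [xvuf,dvrjd,txiwb] add [fzd,uiwel,juepn] -> 6 lines: impsi qfd fzd uiwel juepn wjx
Hunk 5: at line 1 remove [qfd,fzd,uiwel] add [kdz,qxmj,pai] -> 6 lines: impsi kdz qxmj pai juepn wjx
Hunk 6: at line 1 remove [qxmj,pai] add [jmttp,jojsd] -> 6 lines: impsi kdz jmttp jojsd juepn wjx
Hunk 7: at line 1 remove [jmttp,jojsd] add [vbg] -> 5 lines: impsi kdz vbg juepn wjx
Final line count: 5

Answer: 5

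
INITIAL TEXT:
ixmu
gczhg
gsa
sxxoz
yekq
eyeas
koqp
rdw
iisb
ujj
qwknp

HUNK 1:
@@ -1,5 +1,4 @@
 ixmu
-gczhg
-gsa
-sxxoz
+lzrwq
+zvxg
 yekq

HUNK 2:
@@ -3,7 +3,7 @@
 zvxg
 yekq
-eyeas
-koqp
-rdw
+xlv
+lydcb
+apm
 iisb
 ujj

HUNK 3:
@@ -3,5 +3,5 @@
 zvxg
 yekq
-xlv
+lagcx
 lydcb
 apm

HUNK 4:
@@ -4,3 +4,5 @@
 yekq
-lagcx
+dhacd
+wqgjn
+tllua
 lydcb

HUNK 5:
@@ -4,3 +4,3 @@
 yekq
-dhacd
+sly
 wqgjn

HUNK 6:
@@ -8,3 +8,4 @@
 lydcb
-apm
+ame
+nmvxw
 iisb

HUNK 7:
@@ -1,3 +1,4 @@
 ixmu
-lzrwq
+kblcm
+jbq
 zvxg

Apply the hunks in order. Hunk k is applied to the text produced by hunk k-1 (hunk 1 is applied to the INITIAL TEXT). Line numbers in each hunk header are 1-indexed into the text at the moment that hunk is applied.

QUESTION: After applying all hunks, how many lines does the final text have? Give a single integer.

Hunk 1: at line 1 remove [gczhg,gsa,sxxoz] add [lzrwq,zvxg] -> 10 lines: ixmu lzrwq zvxg yekq eyeas koqp rdw iisb ujj qwknp
Hunk 2: at line 3 remove [eyeas,koqp,rdw] add [xlv,lydcb,apm] -> 10 lines: ixmu lzrwq zvxg yekq xlv lydcb apm iisb ujj qwknp
Hunk 3: at line 3 remove [xlv] add [lagcx] -> 10 lines: ixmu lzrwq zvxg yekq lagcx lydcb apm iisb ujj qwknp
Hunk 4: at line 4 remove [lagcx] add [dhacd,wqgjn,tllua] -> 12 lines: ixmu lzrwq zvxg yekq dhacd wqgjn tllua lydcb apm iisb ujj qwknp
Hunk 5: at line 4 remove [dhacd] add [sly] -> 12 lines: ixmu lzrwq zvxg yekq sly wqgjn tllua lydcb apm iisb ujj qwknp
Hunk 6: at line 8 remove [apm] add [ame,nmvxw] -> 13 lines: ixmu lzrwq zvxg yekq sly wqgjn tllua lydcb ame nmvxw iisb ujj qwknp
Hunk 7: at line 1 remove [lzrwq] add [kblcm,jbq] -> 14 lines: ixmu kblcm jbq zvxg yekq sly wqgjn tllua lydcb ame nmvxw iisb ujj qwknp
Final line count: 14

Answer: 14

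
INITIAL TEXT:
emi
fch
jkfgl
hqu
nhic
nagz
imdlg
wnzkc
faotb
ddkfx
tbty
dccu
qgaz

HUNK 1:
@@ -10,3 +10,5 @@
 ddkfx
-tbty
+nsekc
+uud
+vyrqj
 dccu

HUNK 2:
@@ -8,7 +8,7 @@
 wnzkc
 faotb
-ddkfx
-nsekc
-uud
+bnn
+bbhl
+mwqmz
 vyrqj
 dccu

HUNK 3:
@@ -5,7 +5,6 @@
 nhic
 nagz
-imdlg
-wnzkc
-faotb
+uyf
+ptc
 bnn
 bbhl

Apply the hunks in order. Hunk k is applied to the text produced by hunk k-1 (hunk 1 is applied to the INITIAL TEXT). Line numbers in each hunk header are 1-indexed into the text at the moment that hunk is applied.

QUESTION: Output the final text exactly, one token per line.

Answer: emi
fch
jkfgl
hqu
nhic
nagz
uyf
ptc
bnn
bbhl
mwqmz
vyrqj
dccu
qgaz

Derivation:
Hunk 1: at line 10 remove [tbty] add [nsekc,uud,vyrqj] -> 15 lines: emi fch jkfgl hqu nhic nagz imdlg wnzkc faotb ddkfx nsekc uud vyrqj dccu qgaz
Hunk 2: at line 8 remove [ddkfx,nsekc,uud] add [bnn,bbhl,mwqmz] -> 15 lines: emi fch jkfgl hqu nhic nagz imdlg wnzkc faotb bnn bbhl mwqmz vyrqj dccu qgaz
Hunk 3: at line 5 remove [imdlg,wnzkc,faotb] add [uyf,ptc] -> 14 lines: emi fch jkfgl hqu nhic nagz uyf ptc bnn bbhl mwqmz vyrqj dccu qgaz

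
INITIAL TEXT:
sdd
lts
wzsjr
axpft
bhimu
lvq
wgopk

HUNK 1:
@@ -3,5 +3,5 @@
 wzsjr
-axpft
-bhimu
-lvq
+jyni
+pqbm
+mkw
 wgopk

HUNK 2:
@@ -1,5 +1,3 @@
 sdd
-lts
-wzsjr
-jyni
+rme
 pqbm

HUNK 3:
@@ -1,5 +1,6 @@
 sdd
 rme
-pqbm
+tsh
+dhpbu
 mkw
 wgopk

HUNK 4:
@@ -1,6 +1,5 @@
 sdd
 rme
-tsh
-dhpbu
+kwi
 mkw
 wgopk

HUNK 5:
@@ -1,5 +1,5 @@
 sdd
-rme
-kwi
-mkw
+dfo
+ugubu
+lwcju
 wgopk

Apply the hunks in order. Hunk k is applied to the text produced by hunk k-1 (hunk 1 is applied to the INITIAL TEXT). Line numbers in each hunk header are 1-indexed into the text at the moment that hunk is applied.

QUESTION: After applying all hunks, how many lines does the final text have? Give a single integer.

Answer: 5

Derivation:
Hunk 1: at line 3 remove [axpft,bhimu,lvq] add [jyni,pqbm,mkw] -> 7 lines: sdd lts wzsjr jyni pqbm mkw wgopk
Hunk 2: at line 1 remove [lts,wzsjr,jyni] add [rme] -> 5 lines: sdd rme pqbm mkw wgopk
Hunk 3: at line 1 remove [pqbm] add [tsh,dhpbu] -> 6 lines: sdd rme tsh dhpbu mkw wgopk
Hunk 4: at line 1 remove [tsh,dhpbu] add [kwi] -> 5 lines: sdd rme kwi mkw wgopk
Hunk 5: at line 1 remove [rme,kwi,mkw] add [dfo,ugubu,lwcju] -> 5 lines: sdd dfo ugubu lwcju wgopk
Final line count: 5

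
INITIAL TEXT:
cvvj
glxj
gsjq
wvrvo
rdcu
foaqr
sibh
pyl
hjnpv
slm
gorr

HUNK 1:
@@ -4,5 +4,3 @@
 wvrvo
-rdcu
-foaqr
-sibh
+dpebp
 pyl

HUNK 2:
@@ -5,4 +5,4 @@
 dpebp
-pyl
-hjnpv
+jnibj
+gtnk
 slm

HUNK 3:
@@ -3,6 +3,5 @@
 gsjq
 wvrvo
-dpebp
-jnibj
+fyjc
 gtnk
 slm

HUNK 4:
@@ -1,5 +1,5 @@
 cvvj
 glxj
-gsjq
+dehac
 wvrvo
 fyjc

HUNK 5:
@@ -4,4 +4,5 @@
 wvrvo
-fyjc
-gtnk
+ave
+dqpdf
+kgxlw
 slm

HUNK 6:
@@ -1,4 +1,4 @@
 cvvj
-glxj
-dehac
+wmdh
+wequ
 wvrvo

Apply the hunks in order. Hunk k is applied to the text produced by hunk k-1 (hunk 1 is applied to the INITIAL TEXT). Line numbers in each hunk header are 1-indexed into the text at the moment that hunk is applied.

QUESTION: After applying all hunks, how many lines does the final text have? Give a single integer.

Answer: 9

Derivation:
Hunk 1: at line 4 remove [rdcu,foaqr,sibh] add [dpebp] -> 9 lines: cvvj glxj gsjq wvrvo dpebp pyl hjnpv slm gorr
Hunk 2: at line 5 remove [pyl,hjnpv] add [jnibj,gtnk] -> 9 lines: cvvj glxj gsjq wvrvo dpebp jnibj gtnk slm gorr
Hunk 3: at line 3 remove [dpebp,jnibj] add [fyjc] -> 8 lines: cvvj glxj gsjq wvrvo fyjc gtnk slm gorr
Hunk 4: at line 1 remove [gsjq] add [dehac] -> 8 lines: cvvj glxj dehac wvrvo fyjc gtnk slm gorr
Hunk 5: at line 4 remove [fyjc,gtnk] add [ave,dqpdf,kgxlw] -> 9 lines: cvvj glxj dehac wvrvo ave dqpdf kgxlw slm gorr
Hunk 6: at line 1 remove [glxj,dehac] add [wmdh,wequ] -> 9 lines: cvvj wmdh wequ wvrvo ave dqpdf kgxlw slm gorr
Final line count: 9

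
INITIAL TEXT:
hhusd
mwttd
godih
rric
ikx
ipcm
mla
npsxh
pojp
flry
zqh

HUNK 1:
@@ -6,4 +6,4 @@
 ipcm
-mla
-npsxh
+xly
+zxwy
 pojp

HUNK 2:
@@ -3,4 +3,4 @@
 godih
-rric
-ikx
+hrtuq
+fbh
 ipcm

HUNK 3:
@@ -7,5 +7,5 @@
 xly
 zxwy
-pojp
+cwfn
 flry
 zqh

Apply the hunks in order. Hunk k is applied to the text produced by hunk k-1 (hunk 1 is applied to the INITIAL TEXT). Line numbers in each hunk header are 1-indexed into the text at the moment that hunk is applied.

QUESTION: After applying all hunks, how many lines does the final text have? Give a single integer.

Answer: 11

Derivation:
Hunk 1: at line 6 remove [mla,npsxh] add [xly,zxwy] -> 11 lines: hhusd mwttd godih rric ikx ipcm xly zxwy pojp flry zqh
Hunk 2: at line 3 remove [rric,ikx] add [hrtuq,fbh] -> 11 lines: hhusd mwttd godih hrtuq fbh ipcm xly zxwy pojp flry zqh
Hunk 3: at line 7 remove [pojp] add [cwfn] -> 11 lines: hhusd mwttd godih hrtuq fbh ipcm xly zxwy cwfn flry zqh
Final line count: 11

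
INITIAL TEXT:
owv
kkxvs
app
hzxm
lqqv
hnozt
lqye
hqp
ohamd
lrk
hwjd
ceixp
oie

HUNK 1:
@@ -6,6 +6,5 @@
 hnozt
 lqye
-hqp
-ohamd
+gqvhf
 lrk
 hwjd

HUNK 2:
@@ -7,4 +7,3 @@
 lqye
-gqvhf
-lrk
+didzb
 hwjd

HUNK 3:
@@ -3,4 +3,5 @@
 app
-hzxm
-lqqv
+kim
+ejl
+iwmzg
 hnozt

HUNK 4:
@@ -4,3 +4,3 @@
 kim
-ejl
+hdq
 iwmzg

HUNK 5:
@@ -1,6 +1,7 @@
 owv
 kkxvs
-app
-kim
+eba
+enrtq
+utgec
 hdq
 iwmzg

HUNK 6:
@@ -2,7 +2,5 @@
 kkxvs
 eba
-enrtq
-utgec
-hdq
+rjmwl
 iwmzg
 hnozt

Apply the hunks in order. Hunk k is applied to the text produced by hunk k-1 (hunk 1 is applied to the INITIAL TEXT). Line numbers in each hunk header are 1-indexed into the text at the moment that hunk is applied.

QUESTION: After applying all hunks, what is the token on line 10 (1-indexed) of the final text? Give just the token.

Hunk 1: at line 6 remove [hqp,ohamd] add [gqvhf] -> 12 lines: owv kkxvs app hzxm lqqv hnozt lqye gqvhf lrk hwjd ceixp oie
Hunk 2: at line 7 remove [gqvhf,lrk] add [didzb] -> 11 lines: owv kkxvs app hzxm lqqv hnozt lqye didzb hwjd ceixp oie
Hunk 3: at line 3 remove [hzxm,lqqv] add [kim,ejl,iwmzg] -> 12 lines: owv kkxvs app kim ejl iwmzg hnozt lqye didzb hwjd ceixp oie
Hunk 4: at line 4 remove [ejl] add [hdq] -> 12 lines: owv kkxvs app kim hdq iwmzg hnozt lqye didzb hwjd ceixp oie
Hunk 5: at line 1 remove [app,kim] add [eba,enrtq,utgec] -> 13 lines: owv kkxvs eba enrtq utgec hdq iwmzg hnozt lqye didzb hwjd ceixp oie
Hunk 6: at line 2 remove [enrtq,utgec,hdq] add [rjmwl] -> 11 lines: owv kkxvs eba rjmwl iwmzg hnozt lqye didzb hwjd ceixp oie
Final line 10: ceixp

Answer: ceixp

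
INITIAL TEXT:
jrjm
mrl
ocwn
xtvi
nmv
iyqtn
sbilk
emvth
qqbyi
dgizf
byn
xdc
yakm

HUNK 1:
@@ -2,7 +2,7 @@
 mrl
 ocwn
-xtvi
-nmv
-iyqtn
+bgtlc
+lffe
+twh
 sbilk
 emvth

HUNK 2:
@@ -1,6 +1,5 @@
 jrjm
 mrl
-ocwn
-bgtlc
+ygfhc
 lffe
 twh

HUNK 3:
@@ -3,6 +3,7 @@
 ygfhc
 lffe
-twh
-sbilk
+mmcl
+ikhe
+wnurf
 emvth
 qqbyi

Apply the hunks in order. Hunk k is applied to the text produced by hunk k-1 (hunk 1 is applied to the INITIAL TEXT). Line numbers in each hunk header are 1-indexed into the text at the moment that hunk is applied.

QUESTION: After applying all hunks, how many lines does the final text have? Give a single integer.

Hunk 1: at line 2 remove [xtvi,nmv,iyqtn] add [bgtlc,lffe,twh] -> 13 lines: jrjm mrl ocwn bgtlc lffe twh sbilk emvth qqbyi dgizf byn xdc yakm
Hunk 2: at line 1 remove [ocwn,bgtlc] add [ygfhc] -> 12 lines: jrjm mrl ygfhc lffe twh sbilk emvth qqbyi dgizf byn xdc yakm
Hunk 3: at line 3 remove [twh,sbilk] add [mmcl,ikhe,wnurf] -> 13 lines: jrjm mrl ygfhc lffe mmcl ikhe wnurf emvth qqbyi dgizf byn xdc yakm
Final line count: 13

Answer: 13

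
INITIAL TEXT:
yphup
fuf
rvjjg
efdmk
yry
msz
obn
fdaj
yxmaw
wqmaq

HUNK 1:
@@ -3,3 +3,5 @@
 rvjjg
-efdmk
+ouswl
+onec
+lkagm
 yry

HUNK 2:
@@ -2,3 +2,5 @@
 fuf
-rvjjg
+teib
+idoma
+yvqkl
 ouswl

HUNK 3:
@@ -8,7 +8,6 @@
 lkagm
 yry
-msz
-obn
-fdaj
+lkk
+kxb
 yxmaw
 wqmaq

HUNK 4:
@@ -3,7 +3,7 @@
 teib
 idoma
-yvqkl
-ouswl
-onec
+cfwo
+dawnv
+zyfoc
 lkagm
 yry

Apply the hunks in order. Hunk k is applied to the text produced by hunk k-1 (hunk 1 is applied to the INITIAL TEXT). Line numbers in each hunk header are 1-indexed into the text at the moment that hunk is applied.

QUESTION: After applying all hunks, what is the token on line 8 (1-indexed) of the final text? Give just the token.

Hunk 1: at line 3 remove [efdmk] add [ouswl,onec,lkagm] -> 12 lines: yphup fuf rvjjg ouswl onec lkagm yry msz obn fdaj yxmaw wqmaq
Hunk 2: at line 2 remove [rvjjg] add [teib,idoma,yvqkl] -> 14 lines: yphup fuf teib idoma yvqkl ouswl onec lkagm yry msz obn fdaj yxmaw wqmaq
Hunk 3: at line 8 remove [msz,obn,fdaj] add [lkk,kxb] -> 13 lines: yphup fuf teib idoma yvqkl ouswl onec lkagm yry lkk kxb yxmaw wqmaq
Hunk 4: at line 3 remove [yvqkl,ouswl,onec] add [cfwo,dawnv,zyfoc] -> 13 lines: yphup fuf teib idoma cfwo dawnv zyfoc lkagm yry lkk kxb yxmaw wqmaq
Final line 8: lkagm

Answer: lkagm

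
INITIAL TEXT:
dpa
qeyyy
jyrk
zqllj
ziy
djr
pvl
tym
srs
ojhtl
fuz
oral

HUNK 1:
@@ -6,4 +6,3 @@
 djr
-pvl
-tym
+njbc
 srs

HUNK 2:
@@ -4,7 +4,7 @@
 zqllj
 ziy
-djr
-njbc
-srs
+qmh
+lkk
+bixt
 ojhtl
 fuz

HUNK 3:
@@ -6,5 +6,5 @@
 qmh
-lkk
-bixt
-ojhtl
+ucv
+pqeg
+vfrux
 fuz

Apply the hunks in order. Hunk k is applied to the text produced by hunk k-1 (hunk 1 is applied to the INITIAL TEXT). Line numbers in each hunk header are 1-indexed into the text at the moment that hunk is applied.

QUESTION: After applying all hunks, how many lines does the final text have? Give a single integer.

Hunk 1: at line 6 remove [pvl,tym] add [njbc] -> 11 lines: dpa qeyyy jyrk zqllj ziy djr njbc srs ojhtl fuz oral
Hunk 2: at line 4 remove [djr,njbc,srs] add [qmh,lkk,bixt] -> 11 lines: dpa qeyyy jyrk zqllj ziy qmh lkk bixt ojhtl fuz oral
Hunk 3: at line 6 remove [lkk,bixt,ojhtl] add [ucv,pqeg,vfrux] -> 11 lines: dpa qeyyy jyrk zqllj ziy qmh ucv pqeg vfrux fuz oral
Final line count: 11

Answer: 11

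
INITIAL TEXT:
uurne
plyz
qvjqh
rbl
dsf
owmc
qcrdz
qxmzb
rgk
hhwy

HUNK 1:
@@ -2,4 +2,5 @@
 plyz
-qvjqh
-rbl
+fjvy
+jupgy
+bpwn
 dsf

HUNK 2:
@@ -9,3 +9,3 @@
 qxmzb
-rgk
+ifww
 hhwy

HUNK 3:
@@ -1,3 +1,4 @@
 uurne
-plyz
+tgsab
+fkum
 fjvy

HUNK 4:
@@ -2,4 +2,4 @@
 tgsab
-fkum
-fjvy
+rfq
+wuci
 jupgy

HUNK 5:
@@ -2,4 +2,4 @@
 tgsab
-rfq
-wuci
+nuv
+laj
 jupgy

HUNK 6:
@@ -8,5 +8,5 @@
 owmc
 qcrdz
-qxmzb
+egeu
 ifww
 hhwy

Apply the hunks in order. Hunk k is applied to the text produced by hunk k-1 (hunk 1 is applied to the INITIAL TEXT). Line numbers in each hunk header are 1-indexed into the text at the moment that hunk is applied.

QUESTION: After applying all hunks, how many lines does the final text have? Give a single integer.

Answer: 12

Derivation:
Hunk 1: at line 2 remove [qvjqh,rbl] add [fjvy,jupgy,bpwn] -> 11 lines: uurne plyz fjvy jupgy bpwn dsf owmc qcrdz qxmzb rgk hhwy
Hunk 2: at line 9 remove [rgk] add [ifww] -> 11 lines: uurne plyz fjvy jupgy bpwn dsf owmc qcrdz qxmzb ifww hhwy
Hunk 3: at line 1 remove [plyz] add [tgsab,fkum] -> 12 lines: uurne tgsab fkum fjvy jupgy bpwn dsf owmc qcrdz qxmzb ifww hhwy
Hunk 4: at line 2 remove [fkum,fjvy] add [rfq,wuci] -> 12 lines: uurne tgsab rfq wuci jupgy bpwn dsf owmc qcrdz qxmzb ifww hhwy
Hunk 5: at line 2 remove [rfq,wuci] add [nuv,laj] -> 12 lines: uurne tgsab nuv laj jupgy bpwn dsf owmc qcrdz qxmzb ifww hhwy
Hunk 6: at line 8 remove [qxmzb] add [egeu] -> 12 lines: uurne tgsab nuv laj jupgy bpwn dsf owmc qcrdz egeu ifww hhwy
Final line count: 12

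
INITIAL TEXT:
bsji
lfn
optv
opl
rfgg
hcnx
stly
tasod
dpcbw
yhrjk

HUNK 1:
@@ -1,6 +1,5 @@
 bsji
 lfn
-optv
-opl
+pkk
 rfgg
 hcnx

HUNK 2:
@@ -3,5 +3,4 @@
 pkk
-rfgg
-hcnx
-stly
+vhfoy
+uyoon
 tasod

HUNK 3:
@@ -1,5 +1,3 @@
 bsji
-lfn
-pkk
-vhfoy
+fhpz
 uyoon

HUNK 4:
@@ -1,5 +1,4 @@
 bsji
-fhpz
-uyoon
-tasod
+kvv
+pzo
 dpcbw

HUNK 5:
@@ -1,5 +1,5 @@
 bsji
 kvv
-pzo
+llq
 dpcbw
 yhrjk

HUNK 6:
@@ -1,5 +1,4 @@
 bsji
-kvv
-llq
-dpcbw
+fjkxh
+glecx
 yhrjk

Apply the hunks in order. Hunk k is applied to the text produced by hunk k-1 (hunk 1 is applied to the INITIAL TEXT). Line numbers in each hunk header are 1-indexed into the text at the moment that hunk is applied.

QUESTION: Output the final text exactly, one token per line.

Answer: bsji
fjkxh
glecx
yhrjk

Derivation:
Hunk 1: at line 1 remove [optv,opl] add [pkk] -> 9 lines: bsji lfn pkk rfgg hcnx stly tasod dpcbw yhrjk
Hunk 2: at line 3 remove [rfgg,hcnx,stly] add [vhfoy,uyoon] -> 8 lines: bsji lfn pkk vhfoy uyoon tasod dpcbw yhrjk
Hunk 3: at line 1 remove [lfn,pkk,vhfoy] add [fhpz] -> 6 lines: bsji fhpz uyoon tasod dpcbw yhrjk
Hunk 4: at line 1 remove [fhpz,uyoon,tasod] add [kvv,pzo] -> 5 lines: bsji kvv pzo dpcbw yhrjk
Hunk 5: at line 1 remove [pzo] add [llq] -> 5 lines: bsji kvv llq dpcbw yhrjk
Hunk 6: at line 1 remove [kvv,llq,dpcbw] add [fjkxh,glecx] -> 4 lines: bsji fjkxh glecx yhrjk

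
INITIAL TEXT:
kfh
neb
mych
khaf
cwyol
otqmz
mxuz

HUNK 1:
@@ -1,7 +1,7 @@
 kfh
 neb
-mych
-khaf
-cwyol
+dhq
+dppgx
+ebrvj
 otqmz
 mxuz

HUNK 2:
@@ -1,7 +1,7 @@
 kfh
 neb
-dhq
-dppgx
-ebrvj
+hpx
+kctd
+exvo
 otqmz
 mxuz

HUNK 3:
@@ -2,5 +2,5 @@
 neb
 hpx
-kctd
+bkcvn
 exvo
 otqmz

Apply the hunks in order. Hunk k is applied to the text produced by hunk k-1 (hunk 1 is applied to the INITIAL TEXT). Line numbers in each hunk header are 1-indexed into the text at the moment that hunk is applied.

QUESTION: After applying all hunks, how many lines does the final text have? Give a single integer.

Answer: 7

Derivation:
Hunk 1: at line 1 remove [mych,khaf,cwyol] add [dhq,dppgx,ebrvj] -> 7 lines: kfh neb dhq dppgx ebrvj otqmz mxuz
Hunk 2: at line 1 remove [dhq,dppgx,ebrvj] add [hpx,kctd,exvo] -> 7 lines: kfh neb hpx kctd exvo otqmz mxuz
Hunk 3: at line 2 remove [kctd] add [bkcvn] -> 7 lines: kfh neb hpx bkcvn exvo otqmz mxuz
Final line count: 7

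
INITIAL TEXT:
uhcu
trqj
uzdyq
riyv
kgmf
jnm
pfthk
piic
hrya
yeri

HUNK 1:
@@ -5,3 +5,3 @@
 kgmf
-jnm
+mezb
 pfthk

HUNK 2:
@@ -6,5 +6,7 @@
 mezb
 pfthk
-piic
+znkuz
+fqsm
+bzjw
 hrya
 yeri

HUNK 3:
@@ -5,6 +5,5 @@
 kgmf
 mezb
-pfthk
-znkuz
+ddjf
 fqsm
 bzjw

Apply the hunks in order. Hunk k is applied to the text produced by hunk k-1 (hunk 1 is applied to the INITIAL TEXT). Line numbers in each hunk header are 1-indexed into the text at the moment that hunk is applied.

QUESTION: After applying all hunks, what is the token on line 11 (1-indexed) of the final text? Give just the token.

Answer: yeri

Derivation:
Hunk 1: at line 5 remove [jnm] add [mezb] -> 10 lines: uhcu trqj uzdyq riyv kgmf mezb pfthk piic hrya yeri
Hunk 2: at line 6 remove [piic] add [znkuz,fqsm,bzjw] -> 12 lines: uhcu trqj uzdyq riyv kgmf mezb pfthk znkuz fqsm bzjw hrya yeri
Hunk 3: at line 5 remove [pfthk,znkuz] add [ddjf] -> 11 lines: uhcu trqj uzdyq riyv kgmf mezb ddjf fqsm bzjw hrya yeri
Final line 11: yeri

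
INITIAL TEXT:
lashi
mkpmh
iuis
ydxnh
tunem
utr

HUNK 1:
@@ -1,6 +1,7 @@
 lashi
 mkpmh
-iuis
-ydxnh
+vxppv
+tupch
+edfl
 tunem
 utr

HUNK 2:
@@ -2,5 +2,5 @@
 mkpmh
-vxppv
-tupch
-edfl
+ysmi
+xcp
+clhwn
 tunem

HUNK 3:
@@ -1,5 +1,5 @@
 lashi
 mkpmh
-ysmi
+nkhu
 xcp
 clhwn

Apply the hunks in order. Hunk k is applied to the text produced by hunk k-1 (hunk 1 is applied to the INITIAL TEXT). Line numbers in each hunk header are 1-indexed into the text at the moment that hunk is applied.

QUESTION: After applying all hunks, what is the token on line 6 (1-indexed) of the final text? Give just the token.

Hunk 1: at line 1 remove [iuis,ydxnh] add [vxppv,tupch,edfl] -> 7 lines: lashi mkpmh vxppv tupch edfl tunem utr
Hunk 2: at line 2 remove [vxppv,tupch,edfl] add [ysmi,xcp,clhwn] -> 7 lines: lashi mkpmh ysmi xcp clhwn tunem utr
Hunk 3: at line 1 remove [ysmi] add [nkhu] -> 7 lines: lashi mkpmh nkhu xcp clhwn tunem utr
Final line 6: tunem

Answer: tunem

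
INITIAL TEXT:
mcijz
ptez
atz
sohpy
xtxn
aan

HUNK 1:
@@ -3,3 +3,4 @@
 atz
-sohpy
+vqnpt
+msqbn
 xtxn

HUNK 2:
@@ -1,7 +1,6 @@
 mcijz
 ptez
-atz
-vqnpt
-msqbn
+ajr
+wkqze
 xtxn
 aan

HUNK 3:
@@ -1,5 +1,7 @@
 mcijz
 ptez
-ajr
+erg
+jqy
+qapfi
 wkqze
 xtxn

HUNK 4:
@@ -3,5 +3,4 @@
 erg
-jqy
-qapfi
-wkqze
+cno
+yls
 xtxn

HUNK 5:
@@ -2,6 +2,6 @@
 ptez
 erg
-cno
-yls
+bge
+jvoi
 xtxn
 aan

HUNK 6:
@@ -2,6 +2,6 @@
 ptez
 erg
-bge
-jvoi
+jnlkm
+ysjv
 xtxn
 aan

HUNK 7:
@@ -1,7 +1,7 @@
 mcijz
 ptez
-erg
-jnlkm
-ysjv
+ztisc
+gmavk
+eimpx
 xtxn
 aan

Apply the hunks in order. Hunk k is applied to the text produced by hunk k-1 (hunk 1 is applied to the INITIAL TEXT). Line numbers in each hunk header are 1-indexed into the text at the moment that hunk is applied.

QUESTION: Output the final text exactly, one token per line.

Answer: mcijz
ptez
ztisc
gmavk
eimpx
xtxn
aan

Derivation:
Hunk 1: at line 3 remove [sohpy] add [vqnpt,msqbn] -> 7 lines: mcijz ptez atz vqnpt msqbn xtxn aan
Hunk 2: at line 1 remove [atz,vqnpt,msqbn] add [ajr,wkqze] -> 6 lines: mcijz ptez ajr wkqze xtxn aan
Hunk 3: at line 1 remove [ajr] add [erg,jqy,qapfi] -> 8 lines: mcijz ptez erg jqy qapfi wkqze xtxn aan
Hunk 4: at line 3 remove [jqy,qapfi,wkqze] add [cno,yls] -> 7 lines: mcijz ptez erg cno yls xtxn aan
Hunk 5: at line 2 remove [cno,yls] add [bge,jvoi] -> 7 lines: mcijz ptez erg bge jvoi xtxn aan
Hunk 6: at line 2 remove [bge,jvoi] add [jnlkm,ysjv] -> 7 lines: mcijz ptez erg jnlkm ysjv xtxn aan
Hunk 7: at line 1 remove [erg,jnlkm,ysjv] add [ztisc,gmavk,eimpx] -> 7 lines: mcijz ptez ztisc gmavk eimpx xtxn aan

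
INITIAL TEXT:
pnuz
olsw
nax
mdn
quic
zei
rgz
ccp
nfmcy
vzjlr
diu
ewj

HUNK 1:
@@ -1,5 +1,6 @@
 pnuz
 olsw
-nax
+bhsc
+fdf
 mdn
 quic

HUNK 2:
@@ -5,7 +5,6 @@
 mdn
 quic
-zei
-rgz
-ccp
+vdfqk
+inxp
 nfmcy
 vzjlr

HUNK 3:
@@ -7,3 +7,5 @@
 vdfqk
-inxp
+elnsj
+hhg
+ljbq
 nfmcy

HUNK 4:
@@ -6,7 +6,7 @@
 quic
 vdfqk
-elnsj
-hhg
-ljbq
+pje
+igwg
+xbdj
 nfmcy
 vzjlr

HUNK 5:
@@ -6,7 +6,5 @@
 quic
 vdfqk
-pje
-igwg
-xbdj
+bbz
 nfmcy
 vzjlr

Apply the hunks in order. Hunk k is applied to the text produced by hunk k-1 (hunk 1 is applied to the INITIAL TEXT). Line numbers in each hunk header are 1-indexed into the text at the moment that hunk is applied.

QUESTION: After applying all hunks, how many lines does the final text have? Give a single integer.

Answer: 12

Derivation:
Hunk 1: at line 1 remove [nax] add [bhsc,fdf] -> 13 lines: pnuz olsw bhsc fdf mdn quic zei rgz ccp nfmcy vzjlr diu ewj
Hunk 2: at line 5 remove [zei,rgz,ccp] add [vdfqk,inxp] -> 12 lines: pnuz olsw bhsc fdf mdn quic vdfqk inxp nfmcy vzjlr diu ewj
Hunk 3: at line 7 remove [inxp] add [elnsj,hhg,ljbq] -> 14 lines: pnuz olsw bhsc fdf mdn quic vdfqk elnsj hhg ljbq nfmcy vzjlr diu ewj
Hunk 4: at line 6 remove [elnsj,hhg,ljbq] add [pje,igwg,xbdj] -> 14 lines: pnuz olsw bhsc fdf mdn quic vdfqk pje igwg xbdj nfmcy vzjlr diu ewj
Hunk 5: at line 6 remove [pje,igwg,xbdj] add [bbz] -> 12 lines: pnuz olsw bhsc fdf mdn quic vdfqk bbz nfmcy vzjlr diu ewj
Final line count: 12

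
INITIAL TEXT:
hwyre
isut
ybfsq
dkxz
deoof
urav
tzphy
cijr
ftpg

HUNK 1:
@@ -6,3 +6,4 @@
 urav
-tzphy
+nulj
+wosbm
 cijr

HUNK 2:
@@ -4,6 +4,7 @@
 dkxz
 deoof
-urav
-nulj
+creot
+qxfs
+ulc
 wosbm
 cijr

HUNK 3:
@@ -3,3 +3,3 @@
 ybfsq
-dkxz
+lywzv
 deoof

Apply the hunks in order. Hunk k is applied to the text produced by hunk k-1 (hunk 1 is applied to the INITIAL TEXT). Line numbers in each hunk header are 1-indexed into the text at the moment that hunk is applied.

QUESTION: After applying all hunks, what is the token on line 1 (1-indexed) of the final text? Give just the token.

Answer: hwyre

Derivation:
Hunk 1: at line 6 remove [tzphy] add [nulj,wosbm] -> 10 lines: hwyre isut ybfsq dkxz deoof urav nulj wosbm cijr ftpg
Hunk 2: at line 4 remove [urav,nulj] add [creot,qxfs,ulc] -> 11 lines: hwyre isut ybfsq dkxz deoof creot qxfs ulc wosbm cijr ftpg
Hunk 3: at line 3 remove [dkxz] add [lywzv] -> 11 lines: hwyre isut ybfsq lywzv deoof creot qxfs ulc wosbm cijr ftpg
Final line 1: hwyre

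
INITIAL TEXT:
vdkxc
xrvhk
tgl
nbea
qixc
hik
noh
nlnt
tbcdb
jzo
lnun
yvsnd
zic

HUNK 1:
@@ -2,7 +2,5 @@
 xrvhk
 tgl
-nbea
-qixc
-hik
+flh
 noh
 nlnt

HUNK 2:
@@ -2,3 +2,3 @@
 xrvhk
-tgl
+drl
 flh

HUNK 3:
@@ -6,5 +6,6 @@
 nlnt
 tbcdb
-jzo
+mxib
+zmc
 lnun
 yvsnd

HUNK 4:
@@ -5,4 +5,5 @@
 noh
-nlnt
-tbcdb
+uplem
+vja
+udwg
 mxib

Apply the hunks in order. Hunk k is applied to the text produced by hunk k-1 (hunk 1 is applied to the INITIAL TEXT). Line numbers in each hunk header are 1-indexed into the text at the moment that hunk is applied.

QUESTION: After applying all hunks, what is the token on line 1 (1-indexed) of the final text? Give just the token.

Answer: vdkxc

Derivation:
Hunk 1: at line 2 remove [nbea,qixc,hik] add [flh] -> 11 lines: vdkxc xrvhk tgl flh noh nlnt tbcdb jzo lnun yvsnd zic
Hunk 2: at line 2 remove [tgl] add [drl] -> 11 lines: vdkxc xrvhk drl flh noh nlnt tbcdb jzo lnun yvsnd zic
Hunk 3: at line 6 remove [jzo] add [mxib,zmc] -> 12 lines: vdkxc xrvhk drl flh noh nlnt tbcdb mxib zmc lnun yvsnd zic
Hunk 4: at line 5 remove [nlnt,tbcdb] add [uplem,vja,udwg] -> 13 lines: vdkxc xrvhk drl flh noh uplem vja udwg mxib zmc lnun yvsnd zic
Final line 1: vdkxc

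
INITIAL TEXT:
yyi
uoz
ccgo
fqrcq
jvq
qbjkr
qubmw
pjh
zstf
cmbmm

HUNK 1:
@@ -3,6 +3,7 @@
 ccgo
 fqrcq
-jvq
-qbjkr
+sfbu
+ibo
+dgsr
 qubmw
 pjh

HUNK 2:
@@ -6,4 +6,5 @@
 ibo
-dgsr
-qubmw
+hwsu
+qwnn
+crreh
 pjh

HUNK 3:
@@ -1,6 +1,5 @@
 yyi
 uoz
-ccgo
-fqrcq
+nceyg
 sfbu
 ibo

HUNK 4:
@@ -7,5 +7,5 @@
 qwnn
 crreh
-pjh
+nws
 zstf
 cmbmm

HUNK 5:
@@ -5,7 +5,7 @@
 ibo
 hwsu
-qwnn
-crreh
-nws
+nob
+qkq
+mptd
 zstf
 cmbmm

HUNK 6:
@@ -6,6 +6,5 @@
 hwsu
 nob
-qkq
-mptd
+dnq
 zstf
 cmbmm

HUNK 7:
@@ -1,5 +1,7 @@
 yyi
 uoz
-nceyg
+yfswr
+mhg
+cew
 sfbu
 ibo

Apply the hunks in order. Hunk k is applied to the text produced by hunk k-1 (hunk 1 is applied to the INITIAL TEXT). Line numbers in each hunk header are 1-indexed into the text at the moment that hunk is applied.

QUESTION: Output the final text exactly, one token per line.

Hunk 1: at line 3 remove [jvq,qbjkr] add [sfbu,ibo,dgsr] -> 11 lines: yyi uoz ccgo fqrcq sfbu ibo dgsr qubmw pjh zstf cmbmm
Hunk 2: at line 6 remove [dgsr,qubmw] add [hwsu,qwnn,crreh] -> 12 lines: yyi uoz ccgo fqrcq sfbu ibo hwsu qwnn crreh pjh zstf cmbmm
Hunk 3: at line 1 remove [ccgo,fqrcq] add [nceyg] -> 11 lines: yyi uoz nceyg sfbu ibo hwsu qwnn crreh pjh zstf cmbmm
Hunk 4: at line 7 remove [pjh] add [nws] -> 11 lines: yyi uoz nceyg sfbu ibo hwsu qwnn crreh nws zstf cmbmm
Hunk 5: at line 5 remove [qwnn,crreh,nws] add [nob,qkq,mptd] -> 11 lines: yyi uoz nceyg sfbu ibo hwsu nob qkq mptd zstf cmbmm
Hunk 6: at line 6 remove [qkq,mptd] add [dnq] -> 10 lines: yyi uoz nceyg sfbu ibo hwsu nob dnq zstf cmbmm
Hunk 7: at line 1 remove [nceyg] add [yfswr,mhg,cew] -> 12 lines: yyi uoz yfswr mhg cew sfbu ibo hwsu nob dnq zstf cmbmm

Answer: yyi
uoz
yfswr
mhg
cew
sfbu
ibo
hwsu
nob
dnq
zstf
cmbmm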